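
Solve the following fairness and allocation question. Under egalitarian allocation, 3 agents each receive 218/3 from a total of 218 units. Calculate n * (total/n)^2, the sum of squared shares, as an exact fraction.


Step 1: Each agent's share = 218/3
Step 2: Square of each share = (218/3)^2 = 47524/9
Step 3: Sum of squares = 3 * 47524/9 = 47524/3

47524/3


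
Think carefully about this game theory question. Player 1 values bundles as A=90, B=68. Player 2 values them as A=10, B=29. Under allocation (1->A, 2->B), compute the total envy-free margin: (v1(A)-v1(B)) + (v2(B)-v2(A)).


Step 1: Player 1's margin = v1(A) - v1(B) = 90 - 68 = 22
Step 2: Player 2's margin = v2(B) - v2(A) = 29 - 10 = 19
Step 3: Total margin = 22 + 19 = 41

41


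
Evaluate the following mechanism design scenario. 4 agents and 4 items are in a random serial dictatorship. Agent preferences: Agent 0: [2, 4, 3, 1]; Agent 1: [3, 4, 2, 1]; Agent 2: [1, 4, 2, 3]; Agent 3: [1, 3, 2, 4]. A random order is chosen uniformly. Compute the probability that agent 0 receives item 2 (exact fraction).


Step 1: Agent 0 wants item 2
Step 2: There are 24 possible orderings of agents
Step 3: In 22 orderings, agent 0 gets item 2
Step 4: Probability = 22/24 = 11/12

11/12


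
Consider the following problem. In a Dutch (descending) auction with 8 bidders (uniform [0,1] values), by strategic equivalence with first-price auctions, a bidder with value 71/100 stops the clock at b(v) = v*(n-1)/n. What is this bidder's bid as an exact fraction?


Step 1: Dutch auctions are strategically equivalent to first-price auctions
Step 2: The equilibrium bid is b(v) = v*(n-1)/n
Step 3: b = 71/100 * 7/8
Step 4: b = 497/800

497/800


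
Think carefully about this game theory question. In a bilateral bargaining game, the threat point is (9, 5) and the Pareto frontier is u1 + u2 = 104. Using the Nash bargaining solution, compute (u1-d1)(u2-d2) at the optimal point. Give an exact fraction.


Step 1: The Nash solution splits surplus symmetrically above the disagreement point
Step 2: u1 = (total + d1 - d2)/2 = (104 + 9 - 5)/2 = 54
Step 3: u2 = (total - d1 + d2)/2 = (104 - 9 + 5)/2 = 50
Step 4: Nash product = (54 - 9) * (50 - 5)
Step 5: = 45 * 45 = 2025

2025


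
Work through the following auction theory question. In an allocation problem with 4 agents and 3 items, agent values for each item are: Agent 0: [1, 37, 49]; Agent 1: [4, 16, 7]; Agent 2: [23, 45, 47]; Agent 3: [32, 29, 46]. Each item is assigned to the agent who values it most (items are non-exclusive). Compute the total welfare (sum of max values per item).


Step 1: For each item, find the maximum value among all agents.
Step 2: Item 0 -> Agent 3 (value 32)
Step 3: Item 1 -> Agent 2 (value 45)
Step 4: Item 2 -> Agent 0 (value 49)
Step 5: Total welfare = 32 + 45 + 49 = 126

126


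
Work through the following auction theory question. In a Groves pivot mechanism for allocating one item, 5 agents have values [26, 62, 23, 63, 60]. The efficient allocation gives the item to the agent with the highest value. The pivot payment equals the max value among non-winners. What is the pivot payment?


Step 1: The efficient winner is agent 3 with value 63
Step 2: Other agents' values: [26, 62, 23, 60]
Step 3: Pivot payment = max(others) = 62
Step 4: The winner pays 62

62


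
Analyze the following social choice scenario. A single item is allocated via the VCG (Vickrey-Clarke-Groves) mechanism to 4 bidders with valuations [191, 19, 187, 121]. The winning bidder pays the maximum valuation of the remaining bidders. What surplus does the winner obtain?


Step 1: The winner is the agent with the highest value: agent 0 with value 191
Step 2: Values of other agents: [19, 187, 121]
Step 3: VCG payment = max of others' values = 187
Step 4: Surplus = 191 - 187 = 4

4


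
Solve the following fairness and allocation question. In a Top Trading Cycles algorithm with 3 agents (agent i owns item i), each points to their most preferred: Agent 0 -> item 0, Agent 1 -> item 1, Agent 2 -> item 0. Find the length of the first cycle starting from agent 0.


Step 1: Trace the pointer graph from agent 0: 0 -> 0
Step 2: A cycle is detected when we revisit agent 0
Step 3: The cycle is: 0 -> 0
Step 4: Cycle length = 1

1


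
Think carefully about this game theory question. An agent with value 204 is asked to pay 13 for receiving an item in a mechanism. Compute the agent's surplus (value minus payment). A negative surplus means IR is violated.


Step 1: Surplus = value - payment = 204 - 13 = 191
Step 2: IR is satisfied (surplus >= 0)

191


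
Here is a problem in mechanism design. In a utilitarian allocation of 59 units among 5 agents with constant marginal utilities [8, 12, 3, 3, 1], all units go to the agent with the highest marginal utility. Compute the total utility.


Step 1: The marginal utilities are [8, 12, 3, 3, 1]
Step 2: The highest marginal utility is 12
Step 3: All 59 units go to that agent
Step 4: Total utility = 12 * 59 = 708

708


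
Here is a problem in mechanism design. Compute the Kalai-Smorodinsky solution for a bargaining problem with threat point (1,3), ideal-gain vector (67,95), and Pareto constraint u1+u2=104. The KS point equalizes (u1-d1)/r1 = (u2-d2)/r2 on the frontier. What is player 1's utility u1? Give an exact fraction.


Step 1: At the KS point, (u1-d1)/r1 = (u2-d2)/r2 = t and u1+u2 = 104
Step 2: u1 = d1 + r1*t and u2 = d2 + r2*t, so (d1 + r1*t) + (d2 + r2*t) = 104
Step 3: t = (104 - 1 - 3)/(67 + 95) = 100/162 = 50/81
Step 4: u1 = d1 + r1*t = 1 + 67 * 50/81 = 3431/81
Step 5: (Check: u2 = d2 + r2*t = 4993/81; u1+u2 = 3431/81 + 4993/81 = 104, on the frontier.)

3431/81


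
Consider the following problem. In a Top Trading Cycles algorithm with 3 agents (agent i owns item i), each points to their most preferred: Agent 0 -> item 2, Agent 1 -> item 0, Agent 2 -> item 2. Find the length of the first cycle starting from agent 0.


Step 1: Trace the pointer graph from agent 0: 0 -> 2 -> 2
Step 2: A cycle is detected when we revisit agent 2
Step 3: The cycle is: 2 -> 2
Step 4: Cycle length = 1

1


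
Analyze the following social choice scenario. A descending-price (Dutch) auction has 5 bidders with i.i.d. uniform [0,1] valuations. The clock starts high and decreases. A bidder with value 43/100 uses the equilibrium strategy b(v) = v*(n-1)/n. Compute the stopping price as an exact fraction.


Step 1: Dutch auctions are strategically equivalent to first-price auctions
Step 2: The equilibrium bid is b(v) = v*(n-1)/n
Step 3: b = 43/100 * 4/5
Step 4: b = 43/125

43/125


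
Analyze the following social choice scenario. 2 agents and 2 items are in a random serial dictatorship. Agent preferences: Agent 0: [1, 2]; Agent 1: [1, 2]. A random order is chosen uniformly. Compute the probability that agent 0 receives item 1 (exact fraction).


Step 1: Agent 0 wants item 1
Step 2: There are 2 possible orderings of agents
Step 3: In 1 orderings, agent 0 gets item 1
Step 4: Probability = 1/2

1/2


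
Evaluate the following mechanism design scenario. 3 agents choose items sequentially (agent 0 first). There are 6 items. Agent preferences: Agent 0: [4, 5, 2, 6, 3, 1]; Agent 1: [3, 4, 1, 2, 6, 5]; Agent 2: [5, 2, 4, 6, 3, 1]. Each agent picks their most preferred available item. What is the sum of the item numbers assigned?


Step 1: Agent 0 picks item 4
Step 2: Agent 1 picks item 3
Step 3: Agent 2 picks item 5
Step 4: Sum = 4 + 3 + 5 = 12

12


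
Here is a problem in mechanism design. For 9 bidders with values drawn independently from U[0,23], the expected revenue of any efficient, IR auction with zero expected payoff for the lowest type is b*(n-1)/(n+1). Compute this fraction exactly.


Step 1: By Revenue Equivalence, expected revenue = b*(n-1)/(n+1)
Step 2: Substituting n = 9, b = 23
Step 3: Revenue = 23*(9-1)/(9+1) = 23*8/10
Step 4: Revenue = 184/10 = 92/5

92/5


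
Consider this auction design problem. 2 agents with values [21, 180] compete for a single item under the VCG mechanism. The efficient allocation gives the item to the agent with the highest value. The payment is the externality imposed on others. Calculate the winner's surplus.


Step 1: The winner is the agent with the highest value: agent 1 with value 180
Step 2: Values of other agents: [21]
Step 3: VCG payment = max of others' values = 21
Step 4: Surplus = 180 - 21 = 159

159


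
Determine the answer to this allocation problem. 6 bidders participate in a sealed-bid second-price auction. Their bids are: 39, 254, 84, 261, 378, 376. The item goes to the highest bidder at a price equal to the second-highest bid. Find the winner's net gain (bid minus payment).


Step 1: Sort bids in descending order: 378, 376, 261, 254, 84, 39
Step 2: The winning bid is the highest: 378
Step 3: The payment equals the second-highest bid: 376
Step 4: Surplus = winner's bid - payment = 378 - 376 = 2

2


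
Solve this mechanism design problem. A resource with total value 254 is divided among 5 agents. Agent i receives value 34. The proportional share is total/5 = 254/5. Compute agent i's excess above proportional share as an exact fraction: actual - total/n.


Step 1: Proportional share = 254/5
Step 2: Agent's actual allocation = 34
Step 3: Excess = 34 - 254/5 = -84/5

-84/5


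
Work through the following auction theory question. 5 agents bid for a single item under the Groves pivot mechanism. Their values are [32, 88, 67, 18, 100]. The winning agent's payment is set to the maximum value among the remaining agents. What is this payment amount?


Step 1: The efficient winner is agent 4 with value 100
Step 2: Other agents' values: [32, 88, 67, 18]
Step 3: Pivot payment = max(others) = 88
Step 4: The winner pays 88

88


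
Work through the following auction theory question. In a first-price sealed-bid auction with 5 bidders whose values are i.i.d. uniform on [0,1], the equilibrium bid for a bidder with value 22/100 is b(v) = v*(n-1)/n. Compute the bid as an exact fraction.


Step 1: The symmetric BNE bidding function is b(v) = v * (n-1) / n
Step 2: Substitute v = 11/50 and n = 5
Step 3: b = 11/50 * 4/5
Step 4: b = 22/125

22/125


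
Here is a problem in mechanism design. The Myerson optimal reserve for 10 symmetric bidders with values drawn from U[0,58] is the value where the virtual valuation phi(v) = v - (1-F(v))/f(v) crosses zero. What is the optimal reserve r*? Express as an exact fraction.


Step 1: For U[0,58], F(v) = v/58 and f(v) = 1/58
Step 2: phi(v) = v - (1 - v/58)/(1/58) = v - (58 - v) = 2v - 58
Step 3: Set phi(r*) = 0: 2r* - 58 = 0
Step 4: r* = 58/2 = 29 (the number of bidders n = 10 does not enter)

29


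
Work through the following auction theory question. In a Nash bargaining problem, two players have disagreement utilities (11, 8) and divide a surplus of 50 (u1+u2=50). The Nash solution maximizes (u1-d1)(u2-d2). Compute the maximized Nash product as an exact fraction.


Step 1: The Nash solution splits surplus symmetrically above the disagreement point
Step 2: u1 = (total + d1 - d2)/2 = (50 + 11 - 8)/2 = 53/2
Step 3: u2 = (total - d1 + d2)/2 = (50 - 11 + 8)/2 = 47/2
Step 4: Nash product = (53/2 - 11) * (47/2 - 8)
Step 5: = 31/2 * 31/2 = 961/4

961/4


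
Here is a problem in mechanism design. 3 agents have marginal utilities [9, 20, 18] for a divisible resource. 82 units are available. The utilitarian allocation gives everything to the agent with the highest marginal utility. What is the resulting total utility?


Step 1: The marginal utilities are [9, 20, 18]
Step 2: The highest marginal utility is 20
Step 3: All 82 units go to that agent
Step 4: Total utility = 20 * 82 = 1640

1640


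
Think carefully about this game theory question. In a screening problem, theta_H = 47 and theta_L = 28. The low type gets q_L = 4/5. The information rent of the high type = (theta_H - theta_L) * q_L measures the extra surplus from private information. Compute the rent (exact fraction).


Step 1: theta_H - theta_L = 47 - 28 = 19
Step 2: Information rent = (theta_H - theta_L) * q_L
Step 3: = 19 * 4/5
Step 4: = 76/5

76/5


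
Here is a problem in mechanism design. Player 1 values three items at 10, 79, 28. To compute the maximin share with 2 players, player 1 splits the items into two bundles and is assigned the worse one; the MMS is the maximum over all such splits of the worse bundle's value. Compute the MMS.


Step 1: Item values = 10, 79, 28
Step 2: Enumerate all 2-bundle partitions and take the smaller bundle:
  Partition 1: {10} vs {79,28} -> bundles 10, 107; min = 10
  Partition 2: {79} vs {10,28} -> bundles 79, 38; min = 38
  Partition 3: {28} vs {10,79} -> bundles 28, 89; min = 28
Step 3: MMS = max(10, 38, 28) = 38

38


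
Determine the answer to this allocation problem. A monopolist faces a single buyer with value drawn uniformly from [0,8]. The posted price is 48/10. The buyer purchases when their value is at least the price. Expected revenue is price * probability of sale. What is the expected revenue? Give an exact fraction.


Step 1: Posted price r = 24/5, value support [0,8]
Step 2: P(v >= r) = (8 - 24/5)/8 = 2/5
Step 3: Expected revenue = r * P(v >= r) = 24/5 * 2/5
Step 4: Revenue = 48/25

48/25


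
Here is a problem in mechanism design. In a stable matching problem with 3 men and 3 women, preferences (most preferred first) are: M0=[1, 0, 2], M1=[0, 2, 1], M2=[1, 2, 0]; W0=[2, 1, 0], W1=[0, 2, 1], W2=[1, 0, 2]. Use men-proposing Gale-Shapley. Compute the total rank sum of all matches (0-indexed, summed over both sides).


Step 1: Run Gale-Shapley (men propose, women hold best offer):
  M0 proposes to W1; she accepts
  M1 proposes to W0; she accepts
  M2 proposes to W1; rejected
  M2 proposes to W2; she accepts
Step 2: Final matching: W0-M1, W1-M0, W2-M2
Step 3: 0-indexed ranks (man's rank of his match, then woman's): 0 + 1 + 0 + 0 + 1 + 2
Step 4: Total rank sum = 4

4


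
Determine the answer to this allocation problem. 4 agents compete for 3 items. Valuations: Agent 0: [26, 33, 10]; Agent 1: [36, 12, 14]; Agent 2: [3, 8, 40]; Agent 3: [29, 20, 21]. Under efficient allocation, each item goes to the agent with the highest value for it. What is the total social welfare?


Step 1: For each item, find the maximum value among all agents.
Step 2: Item 0 -> Agent 1 (value 36)
Step 3: Item 1 -> Agent 0 (value 33)
Step 4: Item 2 -> Agent 2 (value 40)
Step 5: Total welfare = 36 + 33 + 40 = 109

109


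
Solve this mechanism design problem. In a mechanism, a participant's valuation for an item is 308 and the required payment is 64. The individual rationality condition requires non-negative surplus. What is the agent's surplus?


Step 1: Surplus = value - payment = 308 - 64 = 244
Step 2: IR is satisfied (surplus >= 0)

244


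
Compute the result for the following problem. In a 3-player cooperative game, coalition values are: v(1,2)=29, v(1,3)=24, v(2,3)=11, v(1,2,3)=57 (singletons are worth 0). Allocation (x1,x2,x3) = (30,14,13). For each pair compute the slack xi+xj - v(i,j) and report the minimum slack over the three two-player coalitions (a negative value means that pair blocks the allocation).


Step 1: Slack for coalition (1,2): x1+x2 - v12 = 44 - 29 = 15
Step 2: Slack for coalition (1,3): x1+x3 - v13 = 43 - 24 = 19
Step 3: Slack for coalition (2,3): x2+x3 - v23 = 27 - 11 = 16
Step 4: Minimum slack = min(15, 19, 16) = 15, attained by (1,2); no pair can gain by deviating, so the allocation is in the core

15


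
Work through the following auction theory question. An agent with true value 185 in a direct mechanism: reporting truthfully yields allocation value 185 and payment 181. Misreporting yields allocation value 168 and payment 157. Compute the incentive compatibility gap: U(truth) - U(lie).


Step 1: U(truth) = value - payment = 185 - 181 = 4
Step 2: U(lie) = allocation - payment = 168 - 157 = 11
Step 3: IC gap = 4 - 11 = -7

-7


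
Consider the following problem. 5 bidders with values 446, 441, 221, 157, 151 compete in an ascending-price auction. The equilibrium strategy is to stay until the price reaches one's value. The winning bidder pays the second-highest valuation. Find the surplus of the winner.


Step 1: Identify the highest value: 446
Step 2: Identify the second-highest value: 441
Step 3: The final price = second-highest value = 441
Step 4: Surplus = 446 - 441 = 5

5


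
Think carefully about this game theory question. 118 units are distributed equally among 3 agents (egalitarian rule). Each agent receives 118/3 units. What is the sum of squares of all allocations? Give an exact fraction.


Step 1: Each agent's share = 118/3
Step 2: Square of each share = (118/3)^2 = 13924/9
Step 3: Sum of squares = 3 * 13924/9 = 13924/3

13924/3


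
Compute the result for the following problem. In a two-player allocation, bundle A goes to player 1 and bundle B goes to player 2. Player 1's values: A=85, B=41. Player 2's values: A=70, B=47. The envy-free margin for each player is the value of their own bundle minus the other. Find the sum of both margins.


Step 1: Player 1's margin = v1(A) - v1(B) = 85 - 41 = 44
Step 2: Player 2's margin = v2(B) - v2(A) = 47 - 70 = -23
Step 3: Total margin = 44 + -23 = 21

21


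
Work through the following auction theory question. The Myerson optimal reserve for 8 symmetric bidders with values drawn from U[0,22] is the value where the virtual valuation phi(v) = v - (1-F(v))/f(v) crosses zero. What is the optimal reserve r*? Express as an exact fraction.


Step 1: For U[0,22], F(v) = v/22 and f(v) = 1/22
Step 2: phi(v) = v - (1 - v/22)/(1/22) = v - (22 - v) = 2v - 22
Step 3: Set phi(r*) = 0: 2r* - 22 = 0
Step 4: r* = 22/2 = 11 (the number of bidders n = 8 does not enter)

11


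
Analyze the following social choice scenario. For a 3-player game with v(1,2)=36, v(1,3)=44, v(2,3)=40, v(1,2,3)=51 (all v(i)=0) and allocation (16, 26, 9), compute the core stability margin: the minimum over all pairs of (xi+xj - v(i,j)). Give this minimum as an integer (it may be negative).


Step 1: Slack for coalition (1,2): x1+x2 - v12 = 42 - 36 = 6
Step 2: Slack for coalition (1,3): x1+x3 - v13 = 25 - 44 = -19
Step 3: Slack for coalition (2,3): x2+x3 - v23 = 35 - 40 = -5
Step 4: Minimum slack = min(6, -19, -5) = -19, attained by (1,3); coalition (1,3) can block (slack < 0), so the allocation is not in the core

-19


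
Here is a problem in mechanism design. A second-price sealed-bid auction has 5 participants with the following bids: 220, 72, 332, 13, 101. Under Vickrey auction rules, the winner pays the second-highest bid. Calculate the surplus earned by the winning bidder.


Step 1: Sort bids in descending order: 332, 220, 101, 72, 13
Step 2: The winning bid is the highest: 332
Step 3: The payment equals the second-highest bid: 220
Step 4: Surplus = winner's bid - payment = 332 - 220 = 112

112


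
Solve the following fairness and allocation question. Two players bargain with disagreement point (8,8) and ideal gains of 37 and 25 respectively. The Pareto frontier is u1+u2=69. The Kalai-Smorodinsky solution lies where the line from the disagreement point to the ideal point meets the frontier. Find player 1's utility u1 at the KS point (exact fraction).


Step 1: At the KS point, (u1-d1)/r1 = (u2-d2)/r2 = t and u1+u2 = 69
Step 2: u1 = d1 + r1*t and u2 = d2 + r2*t, so (d1 + r1*t) + (d2 + r2*t) = 69
Step 3: t = (69 - 8 - 8)/(37 + 25) = 53/62
Step 4: u1 = d1 + r1*t = 8 + 37 * 53/62 = 2457/62
Step 5: (Check: u2 = d2 + r2*t = 1821/62; u1+u2 = 2457/62 + 1821/62 = 69, on the frontier.)

2457/62


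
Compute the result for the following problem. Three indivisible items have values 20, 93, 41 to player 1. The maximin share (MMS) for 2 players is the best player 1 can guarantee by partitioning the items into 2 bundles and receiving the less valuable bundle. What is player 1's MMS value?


Step 1: Item values = 20, 93, 41
Step 2: Enumerate all 2-bundle partitions and take the smaller bundle:
  Partition 1: {20} vs {93,41} -> bundles 20, 134; min = 20
  Partition 2: {93} vs {20,41} -> bundles 93, 61; min = 61
  Partition 3: {41} vs {20,93} -> bundles 41, 113; min = 41
Step 3: MMS = max(20, 61, 41) = 61

61


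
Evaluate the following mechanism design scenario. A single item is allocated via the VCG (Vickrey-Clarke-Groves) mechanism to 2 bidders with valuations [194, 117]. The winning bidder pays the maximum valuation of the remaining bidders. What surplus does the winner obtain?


Step 1: The winner is the agent with the highest value: agent 0 with value 194
Step 2: Values of other agents: [117]
Step 3: VCG payment = max of others' values = 117
Step 4: Surplus = 194 - 117 = 77

77


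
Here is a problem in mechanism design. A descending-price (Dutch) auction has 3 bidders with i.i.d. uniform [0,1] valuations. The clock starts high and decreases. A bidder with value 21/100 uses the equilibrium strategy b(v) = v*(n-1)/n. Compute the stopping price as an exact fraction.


Step 1: Dutch auctions are strategically equivalent to first-price auctions
Step 2: The equilibrium bid is b(v) = v*(n-1)/n
Step 3: b = 21/100 * 2/3
Step 4: b = 7/50

7/50


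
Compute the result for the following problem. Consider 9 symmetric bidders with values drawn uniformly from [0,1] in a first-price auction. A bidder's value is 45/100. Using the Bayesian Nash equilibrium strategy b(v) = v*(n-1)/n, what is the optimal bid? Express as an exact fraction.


Step 1: The symmetric BNE bidding function is b(v) = v * (n-1) / n
Step 2: Substitute v = 9/20 and n = 9
Step 3: b = 9/20 * 8/9
Step 4: b = 2/5

2/5


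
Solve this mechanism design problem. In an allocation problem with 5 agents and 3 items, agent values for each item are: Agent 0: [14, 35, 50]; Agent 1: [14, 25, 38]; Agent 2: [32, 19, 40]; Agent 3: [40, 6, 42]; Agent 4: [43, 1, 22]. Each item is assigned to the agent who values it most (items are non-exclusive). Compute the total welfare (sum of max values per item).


Step 1: For each item, find the maximum value among all agents.
Step 2: Item 0 -> Agent 4 (value 43)
Step 3: Item 1 -> Agent 0 (value 35)
Step 4: Item 2 -> Agent 0 (value 50)
Step 5: Total welfare = 43 + 35 + 50 = 128

128


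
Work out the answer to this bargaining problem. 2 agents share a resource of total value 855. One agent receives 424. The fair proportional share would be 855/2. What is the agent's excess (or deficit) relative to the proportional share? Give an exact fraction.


Step 1: Proportional share = 855/2
Step 2: Agent's actual allocation = 424
Step 3: Excess = 424 - 855/2 = -7/2

-7/2


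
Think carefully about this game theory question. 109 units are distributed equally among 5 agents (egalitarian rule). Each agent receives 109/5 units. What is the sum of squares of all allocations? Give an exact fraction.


Step 1: Each agent's share = 109/5
Step 2: Square of each share = (109/5)^2 = 11881/25
Step 3: Sum of squares = 5 * 11881/25 = 11881/5

11881/5


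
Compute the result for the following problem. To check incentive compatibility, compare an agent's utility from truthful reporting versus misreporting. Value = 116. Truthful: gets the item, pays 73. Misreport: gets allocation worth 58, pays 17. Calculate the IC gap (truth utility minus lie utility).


Step 1: U(truth) = value - payment = 116 - 73 = 43
Step 2: U(lie) = allocation - payment = 58 - 17 = 41
Step 3: IC gap = 43 - 41 = 2

2


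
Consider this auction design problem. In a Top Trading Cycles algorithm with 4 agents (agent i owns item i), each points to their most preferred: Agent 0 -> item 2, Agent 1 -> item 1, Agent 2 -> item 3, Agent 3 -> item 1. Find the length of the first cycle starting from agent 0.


Step 1: Trace the pointer graph from agent 0: 0 -> 2 -> 3 -> 1 -> 1
Step 2: A cycle is detected when we revisit agent 1
Step 3: The cycle is: 1 -> 1
Step 4: Cycle length = 1

1


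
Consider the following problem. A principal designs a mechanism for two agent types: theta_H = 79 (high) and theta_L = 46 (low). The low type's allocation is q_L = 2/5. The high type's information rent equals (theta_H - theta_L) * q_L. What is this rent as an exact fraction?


Step 1: theta_H - theta_L = 79 - 46 = 33
Step 2: Information rent = (theta_H - theta_L) * q_L
Step 3: = 33 * 2/5
Step 4: = 66/5

66/5


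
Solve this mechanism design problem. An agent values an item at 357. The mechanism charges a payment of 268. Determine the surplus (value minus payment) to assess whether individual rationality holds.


Step 1: Surplus = value - payment = 357 - 268 = 89
Step 2: IR is satisfied (surplus >= 0)

89


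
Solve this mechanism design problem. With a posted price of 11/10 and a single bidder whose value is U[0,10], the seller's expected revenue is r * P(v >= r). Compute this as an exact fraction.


Step 1: Posted price r = 11/10, value support [0,10]
Step 2: P(v >= r) = (10 - 11/10)/10 = 89/100
Step 3: Expected revenue = r * P(v >= r) = 11/10 * 89/100
Step 4: Revenue = 979/1000

979/1000


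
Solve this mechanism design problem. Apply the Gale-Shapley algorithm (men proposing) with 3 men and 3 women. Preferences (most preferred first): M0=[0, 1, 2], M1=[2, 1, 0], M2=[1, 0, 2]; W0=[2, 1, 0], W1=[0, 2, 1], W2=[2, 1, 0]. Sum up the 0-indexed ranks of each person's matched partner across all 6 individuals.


Step 1: Run Gale-Shapley (men propose, women hold best offer):
  M0 proposes to W0; she accepts
  M1 proposes to W2; she accepts
  M2 proposes to W1; she accepts
Step 2: Final matching: W0-M0, W1-M2, W2-M1
Step 3: 0-indexed ranks (man's rank of his match, then woman's): 0 + 2 + 0 + 1 + 0 + 1
Step 4: Total rank sum = 4

4


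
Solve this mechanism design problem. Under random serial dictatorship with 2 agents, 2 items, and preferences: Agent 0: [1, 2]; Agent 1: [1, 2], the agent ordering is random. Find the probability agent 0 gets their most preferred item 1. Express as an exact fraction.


Step 1: Agent 0 wants item 1
Step 2: There are 2 possible orderings of agents
Step 3: In 1 orderings, agent 0 gets item 1
Step 4: Probability = 1/2

1/2


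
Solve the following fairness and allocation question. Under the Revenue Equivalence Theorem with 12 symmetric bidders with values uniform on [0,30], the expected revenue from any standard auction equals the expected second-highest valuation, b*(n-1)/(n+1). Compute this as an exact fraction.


Step 1: By Revenue Equivalence, expected revenue = b*(n-1)/(n+1)
Step 2: Substituting n = 12, b = 30
Step 3: Revenue = 30*(12-1)/(12+1) = 30*11/13
Step 4: Revenue = 330/13

330/13


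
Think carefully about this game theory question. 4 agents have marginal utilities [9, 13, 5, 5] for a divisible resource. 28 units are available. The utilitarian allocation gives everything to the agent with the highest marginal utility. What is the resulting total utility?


Step 1: The marginal utilities are [9, 13, 5, 5]
Step 2: The highest marginal utility is 13
Step 3: All 28 units go to that agent
Step 4: Total utility = 13 * 28 = 364

364


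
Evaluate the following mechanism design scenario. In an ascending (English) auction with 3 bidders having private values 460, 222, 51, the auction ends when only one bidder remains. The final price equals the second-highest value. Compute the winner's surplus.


Step 1: Identify the highest value: 460
Step 2: Identify the second-highest value: 222
Step 3: The final price = second-highest value = 222
Step 4: Surplus = 460 - 222 = 238

238


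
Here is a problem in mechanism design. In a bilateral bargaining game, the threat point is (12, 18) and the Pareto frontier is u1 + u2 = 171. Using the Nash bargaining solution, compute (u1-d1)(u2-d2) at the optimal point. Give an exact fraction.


Step 1: The Nash solution splits surplus symmetrically above the disagreement point
Step 2: u1 = (total + d1 - d2)/2 = (171 + 12 - 18)/2 = 165/2
Step 3: u2 = (total - d1 + d2)/2 = (171 - 12 + 18)/2 = 177/2
Step 4: Nash product = (165/2 - 12) * (177/2 - 18)
Step 5: = 141/2 * 141/2 = 19881/4

19881/4


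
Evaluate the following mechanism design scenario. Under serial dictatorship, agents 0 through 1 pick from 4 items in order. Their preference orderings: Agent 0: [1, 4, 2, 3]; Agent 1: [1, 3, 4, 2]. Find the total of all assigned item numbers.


Step 1: Agent 0 picks item 1
Step 2: Agent 1 picks item 3
Step 3: Sum = 1 + 3 = 4

4


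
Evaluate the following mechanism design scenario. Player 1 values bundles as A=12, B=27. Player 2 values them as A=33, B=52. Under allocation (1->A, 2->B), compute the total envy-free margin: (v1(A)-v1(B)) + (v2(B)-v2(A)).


Step 1: Player 1's margin = v1(A) - v1(B) = 12 - 27 = -15
Step 2: Player 2's margin = v2(B) - v2(A) = 52 - 33 = 19
Step 3: Total margin = -15 + 19 = 4

4


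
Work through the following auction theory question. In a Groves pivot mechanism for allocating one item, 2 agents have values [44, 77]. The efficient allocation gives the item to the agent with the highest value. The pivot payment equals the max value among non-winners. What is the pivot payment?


Step 1: The efficient winner is agent 1 with value 77
Step 2: Other agents' values: [44]
Step 3: Pivot payment = max(others) = 44
Step 4: The winner pays 44

44


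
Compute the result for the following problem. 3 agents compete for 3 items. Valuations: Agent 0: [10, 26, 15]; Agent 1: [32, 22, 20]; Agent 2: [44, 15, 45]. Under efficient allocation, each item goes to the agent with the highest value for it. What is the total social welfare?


Step 1: For each item, find the maximum value among all agents.
Step 2: Item 0 -> Agent 2 (value 44)
Step 3: Item 1 -> Agent 0 (value 26)
Step 4: Item 2 -> Agent 2 (value 45)
Step 5: Total welfare = 44 + 26 + 45 = 115

115


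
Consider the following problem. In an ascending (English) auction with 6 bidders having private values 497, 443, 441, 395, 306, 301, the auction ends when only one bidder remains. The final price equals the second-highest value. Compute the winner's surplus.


Step 1: Identify the highest value: 497
Step 2: Identify the second-highest value: 443
Step 3: The final price = second-highest value = 443
Step 4: Surplus = 497 - 443 = 54

54


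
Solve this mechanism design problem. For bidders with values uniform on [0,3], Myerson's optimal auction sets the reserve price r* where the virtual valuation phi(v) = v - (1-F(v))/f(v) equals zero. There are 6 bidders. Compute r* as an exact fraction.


Step 1: For U[0,3], F(v) = v/3 and f(v) = 1/3
Step 2: phi(v) = v - (1 - v/3)/(1/3) = v - (3 - v) = 2v - 3
Step 3: Set phi(r*) = 0: 2r* - 3 = 0
Step 4: r* = 3/2 (the number of bidders n = 6 does not enter)

3/2


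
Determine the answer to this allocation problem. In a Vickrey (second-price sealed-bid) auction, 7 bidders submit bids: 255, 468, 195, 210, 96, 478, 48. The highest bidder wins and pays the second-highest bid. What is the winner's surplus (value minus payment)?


Step 1: Sort bids in descending order: 478, 468, 255, 210, 195, 96, 48
Step 2: The winning bid is the highest: 478
Step 3: The payment equals the second-highest bid: 468
Step 4: Surplus = winner's bid - payment = 478 - 468 = 10

10


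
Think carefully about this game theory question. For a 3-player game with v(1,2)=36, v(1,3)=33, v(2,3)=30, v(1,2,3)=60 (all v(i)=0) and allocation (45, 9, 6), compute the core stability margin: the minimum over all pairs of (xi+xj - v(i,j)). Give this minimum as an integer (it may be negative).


Step 1: Slack for coalition (1,2): x1+x2 - v12 = 54 - 36 = 18
Step 2: Slack for coalition (1,3): x1+x3 - v13 = 51 - 33 = 18
Step 3: Slack for coalition (2,3): x2+x3 - v23 = 15 - 30 = -15
Step 4: Minimum slack = min(18, 18, -15) = -15, attained by (2,3); coalition (2,3) can block (slack < 0), so the allocation is not in the core

-15


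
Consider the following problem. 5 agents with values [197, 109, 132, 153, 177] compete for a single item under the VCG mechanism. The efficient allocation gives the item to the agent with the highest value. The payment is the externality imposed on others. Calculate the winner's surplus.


Step 1: The winner is the agent with the highest value: agent 0 with value 197
Step 2: Values of other agents: [109, 132, 153, 177]
Step 3: VCG payment = max of others' values = 177
Step 4: Surplus = 197 - 177 = 20

20


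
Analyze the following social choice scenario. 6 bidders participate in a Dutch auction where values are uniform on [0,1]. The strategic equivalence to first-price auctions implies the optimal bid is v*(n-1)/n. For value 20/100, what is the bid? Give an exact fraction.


Step 1: Dutch auctions are strategically equivalent to first-price auctions
Step 2: The equilibrium bid is b(v) = v*(n-1)/n
Step 3: b = 1/5 * 5/6
Step 4: b = 1/6

1/6


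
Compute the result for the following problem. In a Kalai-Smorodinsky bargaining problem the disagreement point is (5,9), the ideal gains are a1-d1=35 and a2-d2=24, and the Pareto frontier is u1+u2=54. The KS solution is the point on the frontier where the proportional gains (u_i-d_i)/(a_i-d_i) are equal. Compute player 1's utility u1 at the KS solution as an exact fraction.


Step 1: At the KS point, (u1-d1)/r1 = (u2-d2)/r2 = t and u1+u2 = 54
Step 2: u1 = d1 + r1*t and u2 = d2 + r2*t, so (d1 + r1*t) + (d2 + r2*t) = 54
Step 3: t = (54 - 5 - 9)/(35 + 24) = 40/59
Step 4: u1 = d1 + r1*t = 5 + 35 * 40/59 = 1695/59
Step 5: (Check: u2 = d2 + r2*t = 1491/59; u1+u2 = 1695/59 + 1491/59 = 54, on the frontier.)

1695/59


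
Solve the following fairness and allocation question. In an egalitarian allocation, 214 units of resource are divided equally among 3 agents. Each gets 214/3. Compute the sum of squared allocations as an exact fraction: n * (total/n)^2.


Step 1: Each agent's share = 214/3
Step 2: Square of each share = (214/3)^2 = 45796/9
Step 3: Sum of squares = 3 * 45796/9 = 45796/3

45796/3


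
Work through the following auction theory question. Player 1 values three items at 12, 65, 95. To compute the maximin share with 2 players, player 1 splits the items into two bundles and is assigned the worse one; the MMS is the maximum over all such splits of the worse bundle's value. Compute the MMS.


Step 1: Item values = 12, 65, 95
Step 2: Enumerate all 2-bundle partitions and take the smaller bundle:
  Partition 1: {12} vs {65,95} -> bundles 12, 160; min = 12
  Partition 2: {65} vs {12,95} -> bundles 65, 107; min = 65
  Partition 3: {95} vs {12,65} -> bundles 95, 77; min = 77
Step 3: MMS = max(12, 65, 77) = 77

77


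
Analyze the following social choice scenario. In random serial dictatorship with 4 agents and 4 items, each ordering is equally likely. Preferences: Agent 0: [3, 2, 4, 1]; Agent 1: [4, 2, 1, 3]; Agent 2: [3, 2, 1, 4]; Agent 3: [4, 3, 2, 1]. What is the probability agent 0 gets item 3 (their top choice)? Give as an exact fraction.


Step 1: Agent 0 wants item 3
Step 2: There are 24 possible orderings of agents
Step 3: In 11 orderings, agent 0 gets item 3
Step 4: Probability = 11/24

11/24


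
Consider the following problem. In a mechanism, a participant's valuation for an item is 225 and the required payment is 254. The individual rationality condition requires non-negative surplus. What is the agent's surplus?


Step 1: Surplus = value - payment = 225 - 254 = -29
Step 2: IR is violated (surplus < 0)

-29


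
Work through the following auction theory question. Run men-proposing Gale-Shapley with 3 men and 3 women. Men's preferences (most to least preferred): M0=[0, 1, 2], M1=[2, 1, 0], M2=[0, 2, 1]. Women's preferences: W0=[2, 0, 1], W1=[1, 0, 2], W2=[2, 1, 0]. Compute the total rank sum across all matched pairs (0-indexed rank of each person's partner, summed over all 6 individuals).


Step 1: Run Gale-Shapley (men propose, women hold best offer):
  M0 proposes to W0; she accepts
  M1 proposes to W2; she accepts
  M2 proposes to W0; she switches from M0
  M0 proposes to W1; she accepts
Step 2: Final matching: W0-M2, W1-M0, W2-M1
Step 3: 0-indexed ranks (man's rank of his match, then woman's): 0 + 0 + 1 + 1 + 0 + 1
Step 4: Total rank sum = 3

3


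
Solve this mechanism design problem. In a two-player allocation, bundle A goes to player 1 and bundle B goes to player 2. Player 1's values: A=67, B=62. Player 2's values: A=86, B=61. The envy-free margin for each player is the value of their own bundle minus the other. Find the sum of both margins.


Step 1: Player 1's margin = v1(A) - v1(B) = 67 - 62 = 5
Step 2: Player 2's margin = v2(B) - v2(A) = 61 - 86 = -25
Step 3: Total margin = 5 + -25 = -20

-20


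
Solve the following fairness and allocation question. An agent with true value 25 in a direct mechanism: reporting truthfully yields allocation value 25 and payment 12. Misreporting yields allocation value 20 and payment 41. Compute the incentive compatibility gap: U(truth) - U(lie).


Step 1: U(truth) = value - payment = 25 - 12 = 13
Step 2: U(lie) = allocation - payment = 20 - 41 = -21
Step 3: IC gap = 13 - (-21) = 34

34


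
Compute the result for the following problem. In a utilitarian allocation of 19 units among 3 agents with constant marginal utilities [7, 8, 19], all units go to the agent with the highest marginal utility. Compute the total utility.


Step 1: The marginal utilities are [7, 8, 19]
Step 2: The highest marginal utility is 19
Step 3: All 19 units go to that agent
Step 4: Total utility = 19 * 19 = 361

361


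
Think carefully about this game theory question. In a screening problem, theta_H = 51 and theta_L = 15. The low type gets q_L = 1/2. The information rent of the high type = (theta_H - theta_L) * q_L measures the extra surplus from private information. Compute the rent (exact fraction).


Step 1: theta_H - theta_L = 51 - 15 = 36
Step 2: Information rent = (theta_H - theta_L) * q_L
Step 3: = 36 * 1/2
Step 4: = 18

18


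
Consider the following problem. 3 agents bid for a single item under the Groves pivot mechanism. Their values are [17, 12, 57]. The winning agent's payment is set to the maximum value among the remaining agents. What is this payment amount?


Step 1: The efficient winner is agent 2 with value 57
Step 2: Other agents' values: [17, 12]
Step 3: Pivot payment = max(others) = 17
Step 4: The winner pays 17

17


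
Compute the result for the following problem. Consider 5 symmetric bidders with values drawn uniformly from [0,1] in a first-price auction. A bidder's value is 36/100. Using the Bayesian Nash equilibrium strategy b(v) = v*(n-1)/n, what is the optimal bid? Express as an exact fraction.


Step 1: The symmetric BNE bidding function is b(v) = v * (n-1) / n
Step 2: Substitute v = 9/25 and n = 5
Step 3: b = 9/25 * 4/5
Step 4: b = 36/125

36/125


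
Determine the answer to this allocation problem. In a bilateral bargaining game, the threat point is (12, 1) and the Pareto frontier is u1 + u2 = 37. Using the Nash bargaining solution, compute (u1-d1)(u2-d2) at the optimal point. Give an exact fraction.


Step 1: The Nash solution splits surplus symmetrically above the disagreement point
Step 2: u1 = (total + d1 - d2)/2 = (37 + 12 - 1)/2 = 24
Step 3: u2 = (total - d1 + d2)/2 = (37 - 12 + 1)/2 = 13
Step 4: Nash product = (24 - 12) * (13 - 1)
Step 5: = 12 * 12 = 144

144


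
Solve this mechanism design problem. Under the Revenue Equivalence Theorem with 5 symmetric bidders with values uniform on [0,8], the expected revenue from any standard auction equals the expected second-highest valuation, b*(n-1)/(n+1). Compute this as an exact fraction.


Step 1: By Revenue Equivalence, expected revenue = b*(n-1)/(n+1)
Step 2: Substituting n = 5, b = 8
Step 3: Revenue = 8*(5-1)/(5+1) = 8*4/6
Step 4: Revenue = 32/6 = 16/3

16/3


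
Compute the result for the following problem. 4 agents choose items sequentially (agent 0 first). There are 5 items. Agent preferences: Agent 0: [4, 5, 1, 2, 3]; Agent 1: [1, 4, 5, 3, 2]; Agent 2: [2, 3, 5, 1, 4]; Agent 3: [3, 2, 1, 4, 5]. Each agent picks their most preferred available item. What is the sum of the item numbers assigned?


Step 1: Agent 0 picks item 4
Step 2: Agent 1 picks item 1
Step 3: Agent 2 picks item 2
Step 4: Agent 3 picks item 3
Step 5: Sum = 4 + 1 + 2 + 3 = 10

10
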